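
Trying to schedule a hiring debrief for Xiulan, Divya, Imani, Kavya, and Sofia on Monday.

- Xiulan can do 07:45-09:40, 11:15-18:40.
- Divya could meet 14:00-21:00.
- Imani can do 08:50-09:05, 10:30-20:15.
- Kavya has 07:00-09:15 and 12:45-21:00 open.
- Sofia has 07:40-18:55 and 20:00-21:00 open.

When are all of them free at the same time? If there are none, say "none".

Xiulan ∩ Divya: 14:00-18:40.
Xiulan ∩ Divya ∩ Imani: 14:00-18:40.
Xiulan ∩ Divya ∩ Imani ∩ Kavya: 14:00-18:40.
Xiulan ∩ Divya ∩ Imani ∩ Kavya ∩ Sofia: 14:00-18:40.

14:00-18:40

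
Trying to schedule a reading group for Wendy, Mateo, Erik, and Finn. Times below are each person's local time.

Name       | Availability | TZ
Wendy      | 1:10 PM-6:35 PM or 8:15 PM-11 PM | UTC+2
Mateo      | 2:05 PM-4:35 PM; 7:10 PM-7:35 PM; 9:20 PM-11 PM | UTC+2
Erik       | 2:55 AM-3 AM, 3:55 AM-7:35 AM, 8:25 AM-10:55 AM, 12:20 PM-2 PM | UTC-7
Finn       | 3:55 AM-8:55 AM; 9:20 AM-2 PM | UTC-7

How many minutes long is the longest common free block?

150

Wendy in UTC: 11:10-16:35, 18:15-21:00 (subtract 2h to convert from UTC+2).
Mateo in UTC: 12:05-14:35, 17:10-17:35, 19:20-21:00 (subtract 2h to convert from UTC+2).
Erik in UTC: 09:55-10:00, 10:55-14:35, 15:25-17:55, 19:20-21:00 (add 7h to convert from UTC-7).
Finn in UTC: 10:55-15:55, 16:20-21:00 (add 7h to convert from UTC-7).
Wendy ∩ Mateo: 12:05-14:35, 19:20-21:00.
Wendy ∩ Mateo ∩ Erik: 12:05-14:35, 19:20-21:00.
Wendy ∩ Mateo ∩ Erik ∩ Finn: 12:05-14:35, 19:20-21:00.
The longest is 12:05-14:35 at 150 minutes.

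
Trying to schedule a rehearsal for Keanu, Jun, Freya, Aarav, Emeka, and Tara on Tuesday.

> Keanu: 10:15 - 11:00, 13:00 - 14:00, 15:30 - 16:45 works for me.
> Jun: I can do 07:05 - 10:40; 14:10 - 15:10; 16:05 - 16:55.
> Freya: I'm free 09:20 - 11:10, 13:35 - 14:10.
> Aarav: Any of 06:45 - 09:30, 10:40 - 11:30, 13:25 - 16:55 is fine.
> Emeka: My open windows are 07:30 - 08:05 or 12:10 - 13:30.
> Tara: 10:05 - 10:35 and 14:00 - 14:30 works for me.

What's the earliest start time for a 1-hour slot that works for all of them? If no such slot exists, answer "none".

none

Keanu ∩ Jun: 10:15-10:40, 16:05-16:45.
Keanu ∩ Jun ∩ Freya: 10:15-10:40.
Keanu ∩ Jun ∩ Freya ∩ Aarav: ∅.
Keanu ∩ Jun ∩ Freya ∩ Aarav ∩ Emeka: ∅.
Keanu ∩ Jun ∩ Freya ∩ Aarav ∩ Emeka ∩ Tara: ∅.
There is no time when everyone is free.
No common window is at least 60 minutes long.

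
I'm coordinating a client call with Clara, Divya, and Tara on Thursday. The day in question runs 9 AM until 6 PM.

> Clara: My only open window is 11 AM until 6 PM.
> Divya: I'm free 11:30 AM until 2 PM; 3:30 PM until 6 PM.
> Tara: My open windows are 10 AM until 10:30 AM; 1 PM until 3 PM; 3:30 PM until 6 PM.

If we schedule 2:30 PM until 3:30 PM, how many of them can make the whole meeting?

Clara can make the full 14:30-15:30 slot — that's 1.

1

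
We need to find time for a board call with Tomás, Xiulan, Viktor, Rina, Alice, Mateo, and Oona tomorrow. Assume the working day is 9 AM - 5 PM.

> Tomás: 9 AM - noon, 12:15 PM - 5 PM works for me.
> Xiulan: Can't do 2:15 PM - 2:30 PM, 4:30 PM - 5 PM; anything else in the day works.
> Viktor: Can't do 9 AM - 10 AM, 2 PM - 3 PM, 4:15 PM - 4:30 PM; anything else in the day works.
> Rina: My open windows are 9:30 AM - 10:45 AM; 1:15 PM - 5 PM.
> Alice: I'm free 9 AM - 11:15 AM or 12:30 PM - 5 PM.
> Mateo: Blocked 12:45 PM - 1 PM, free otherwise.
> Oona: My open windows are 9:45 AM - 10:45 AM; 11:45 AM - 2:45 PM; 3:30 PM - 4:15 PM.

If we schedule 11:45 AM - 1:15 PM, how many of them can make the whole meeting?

Tomás free: 09:00-12:00, 12:15-17:00.
Xiulan free: 09:00-14:15, 14:30-16:30 (invert busy blocks within the working day).
Viktor free: 10:00-14:00, 15:00-16:15, 16:30-17:00 (invert busy blocks within the working day).
Rina free: 09:30-10:45, 13:15-17:00.
Alice free: 09:00-11:15, 12:30-17:00.
Mateo free: 09:00-12:45, 13:00-17:00 (invert busy blocks within the working day).
Oona free: 09:45-10:45, 11:45-14:45, 15:30-16:15.
Xiulan, Viktor, and Oona can make the full 11:45-13:15 slot — that's 3.

3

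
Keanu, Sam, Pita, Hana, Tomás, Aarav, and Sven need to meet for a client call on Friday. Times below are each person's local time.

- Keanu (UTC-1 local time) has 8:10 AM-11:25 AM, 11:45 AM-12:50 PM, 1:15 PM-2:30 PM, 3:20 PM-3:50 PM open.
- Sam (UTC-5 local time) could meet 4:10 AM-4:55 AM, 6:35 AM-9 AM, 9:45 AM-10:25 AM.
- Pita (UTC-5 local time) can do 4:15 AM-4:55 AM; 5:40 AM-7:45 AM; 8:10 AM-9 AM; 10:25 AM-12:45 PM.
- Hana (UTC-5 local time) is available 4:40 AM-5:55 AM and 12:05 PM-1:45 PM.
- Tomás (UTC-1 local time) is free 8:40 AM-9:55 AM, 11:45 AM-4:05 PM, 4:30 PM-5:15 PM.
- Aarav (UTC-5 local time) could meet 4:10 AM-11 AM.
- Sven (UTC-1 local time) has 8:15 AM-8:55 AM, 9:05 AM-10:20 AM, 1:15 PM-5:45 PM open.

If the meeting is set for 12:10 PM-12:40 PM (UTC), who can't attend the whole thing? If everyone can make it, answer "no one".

Hana, Keanu, Sven, Tomás

Keanu in UTC: 09:10-12:25, 12:45-13:50, 14:15-15:30, 16:20-16:50 (add 1h to convert from UTC-1).
Sam in UTC: 09:10-09:55, 11:35-14:00, 14:45-15:25 (add 5h to convert from UTC-5).
Pita in UTC: 09:15-09:55, 10:40-12:45, 13:10-14:00, 15:25-17:45 (add 5h to convert from UTC-5).
Hana in UTC: 09:40-10:55, 17:05-18:45 (add 5h to convert from UTC-5).
Tomás in UTC: 09:40-10:55, 12:45-17:05, 17:30-18:15 (add 1h to convert from UTC-1).
Aarav in UTC: 09:10-16:00 (add 5h to convert from UTC-5).
Sven in UTC: 09:15-09:55, 10:05-11:20, 14:15-18:45 (add 1h to convert from UTC-1).
Keanu: not fully free for 12:10-12:40. Sam: free for 12:10-12:40. Pita: free for 12:10-12:40. Hana: not fully free for 12:10-12:40. Tomás: not fully free for 12:10-12:40. Aarav: free for 12:10-12:40. Sven: not fully free for 12:10-12:40.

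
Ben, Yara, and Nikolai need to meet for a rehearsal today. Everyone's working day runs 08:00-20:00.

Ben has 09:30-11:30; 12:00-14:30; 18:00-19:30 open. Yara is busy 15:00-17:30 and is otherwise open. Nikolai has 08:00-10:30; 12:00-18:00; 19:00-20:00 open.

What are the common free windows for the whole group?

Ben free: 09:30-11:30, 12:00-14:30, 18:00-19:30.
Yara free: 08:00-15:00, 17:30-20:00 (invert busy blocks within the working day).
Nikolai free: 08:00-10:30, 12:00-18:00, 19:00-20:00.
Ben ∩ Yara: 09:30-11:30, 12:00-14:30, 18:00-19:30.
Ben ∩ Yara ∩ Nikolai: 09:30-10:30, 12:00-14:30, 19:00-19:30.
So the common availability across everyone is 09:30-10:30, 12:00-14:30, 19:00-19:30.

09:30-10:30, 12:00-14:30, 19:00-19:30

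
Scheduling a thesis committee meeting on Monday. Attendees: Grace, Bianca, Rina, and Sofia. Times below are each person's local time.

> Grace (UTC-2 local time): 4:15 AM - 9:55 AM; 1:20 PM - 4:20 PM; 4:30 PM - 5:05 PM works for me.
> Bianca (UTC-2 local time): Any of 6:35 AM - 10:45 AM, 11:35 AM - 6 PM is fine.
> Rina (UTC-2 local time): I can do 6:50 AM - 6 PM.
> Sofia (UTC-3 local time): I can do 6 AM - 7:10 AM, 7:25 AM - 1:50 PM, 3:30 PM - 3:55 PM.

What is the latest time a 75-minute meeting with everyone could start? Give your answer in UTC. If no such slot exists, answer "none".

15:35

Grace in UTC: 06:15-11:55, 15:20-18:20, 18:30-19:05 (add 2h to convert from UTC-2).
Bianca in UTC: 08:35-12:45, 13:35-20:00 (add 2h to convert from UTC-2).
Rina in UTC: 08:50-20:00 (add 2h to convert from UTC-2).
Sofia in UTC: 09:00-10:10, 10:25-16:50, 18:30-18:55 (add 3h to convert from UTC-3).
Grace ∩ Bianca: 08:35-11:55, 15:20-18:20, 18:30-19:05.
Grace ∩ Bianca ∩ Rina: 08:50-11:55, 15:20-18:20, 18:30-19:05.
Grace ∩ Bianca ∩ Rina ∩ Sofia: 09:00-10:10, 10:25-11:55, 15:20-16:50, 18:30-18:55.
The last common window of at least 75 minutes is 15:20-16:50; a 75-minute meeting can start as late as 15:35 and still end by 16:50.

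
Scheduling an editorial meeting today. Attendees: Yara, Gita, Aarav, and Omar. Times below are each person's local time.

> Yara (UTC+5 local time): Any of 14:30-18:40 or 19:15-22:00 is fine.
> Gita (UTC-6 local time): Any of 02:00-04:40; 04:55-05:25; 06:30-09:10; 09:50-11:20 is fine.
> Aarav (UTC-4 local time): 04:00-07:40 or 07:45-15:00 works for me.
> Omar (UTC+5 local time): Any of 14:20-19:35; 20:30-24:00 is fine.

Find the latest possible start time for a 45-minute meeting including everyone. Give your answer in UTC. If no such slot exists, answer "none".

Yara in UTC: 09:30-13:40, 14:15-17:00 (subtract 5h to convert from UTC+5).
Gita in UTC: 08:00-10:40, 10:55-11:25, 12:30-15:10, 15:50-17:20 (add 6h to convert from UTC-6).
Aarav in UTC: 08:00-11:40, 11:45-19:00 (add 4h to convert from UTC-4).
Omar in UTC: 09:20-14:35, 15:30-19:00 (subtract 5h to convert from UTC+5).
Yara ∩ Gita: 09:30-10:40, 10:55-11:25, 12:30-13:40, 14:15-15:10, 15:50-17:00.
Yara ∩ Gita ∩ Aarav: 09:30-10:40, 10:55-11:25, 12:30-13:40, 14:15-15:10, 15:50-17:00.
Yara ∩ Gita ∩ Aarav ∩ Omar: 09:30-10:40, 10:55-11:25, 12:30-13:40, 14:15-14:35, 15:50-17:00.
Those are the intersection windows.
The last common window of at least 45 minutes is 15:50-17:00; a 45-minute meeting can start as late as 16:15 and still end by 17:00.

16:15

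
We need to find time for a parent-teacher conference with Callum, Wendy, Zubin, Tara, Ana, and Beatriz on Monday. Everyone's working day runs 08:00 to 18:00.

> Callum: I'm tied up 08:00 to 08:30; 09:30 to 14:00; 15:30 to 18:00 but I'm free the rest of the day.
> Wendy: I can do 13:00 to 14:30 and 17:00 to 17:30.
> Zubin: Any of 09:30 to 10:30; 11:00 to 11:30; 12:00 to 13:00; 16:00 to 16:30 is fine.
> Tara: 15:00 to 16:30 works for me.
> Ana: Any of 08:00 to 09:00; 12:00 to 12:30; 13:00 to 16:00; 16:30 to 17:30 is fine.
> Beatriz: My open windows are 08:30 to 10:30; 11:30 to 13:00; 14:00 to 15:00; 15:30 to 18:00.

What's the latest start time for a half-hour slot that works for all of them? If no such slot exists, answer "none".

Callum free: 08:30-09:30, 14:00-15:30 (invert busy blocks within the working day).
Wendy free: 13:00-14:30, 17:00-17:30.
Zubin free: 09:30-10:30, 11:00-11:30, 12:00-13:00, 16:00-16:30.
Tara free: 15:00-16:30.
Ana free: 08:00-09:00, 12:00-12:30, 13:00-16:00, 16:30-17:30.
Beatriz free: 08:30-10:30, 11:30-13:00, 14:00-15:00, 15:30-18:00.
Callum ∩ Wendy: 14:00-14:30.
Callum ∩ Wendy ∩ Zubin: ∅.
Callum ∩ Wendy ∩ Zubin ∩ Tara: ∅.
Callum ∩ Wendy ∩ Zubin ∩ Tara ∩ Ana: ∅.
Callum ∩ Wendy ∩ Zubin ∩ Tara ∩ Ana ∩ Beatriz: ∅.
There is no time when everyone is free.
No common window is at least 30 minutes long.

none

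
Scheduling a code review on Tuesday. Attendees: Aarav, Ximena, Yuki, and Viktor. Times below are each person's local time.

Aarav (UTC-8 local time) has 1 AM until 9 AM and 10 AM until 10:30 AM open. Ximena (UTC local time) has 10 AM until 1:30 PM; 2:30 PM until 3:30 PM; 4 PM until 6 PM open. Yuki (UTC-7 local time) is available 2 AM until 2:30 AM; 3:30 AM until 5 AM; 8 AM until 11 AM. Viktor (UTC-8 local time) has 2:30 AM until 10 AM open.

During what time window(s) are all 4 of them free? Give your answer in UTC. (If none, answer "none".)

Aarav in UTC: 09:00-17:00, 18:00-18:30 (add 8h to convert from UTC-8).
Ximena in UTC: 10:00-13:30, 14:30-15:30, 16:00-18:00.
Yuki in UTC: 09:00-09:30, 10:30-12:00, 15:00-18:00 (add 7h to convert from UTC-7).
Viktor in UTC: 10:30-18:00 (add 8h to convert from UTC-8).
Aarav ∩ Ximena: 10:00-13:30, 14:30-15:30, 16:00-17:00.
Aarav ∩ Ximena ∩ Yuki: 10:30-12:00, 15:00-15:30, 16:00-17:00.
Aarav ∩ Ximena ∩ Yuki ∩ Viktor: 10:30-12:00, 15:00-15:30, 16:00-17:00.

10:30-12:00, 15:00-15:30, 16:00-17:00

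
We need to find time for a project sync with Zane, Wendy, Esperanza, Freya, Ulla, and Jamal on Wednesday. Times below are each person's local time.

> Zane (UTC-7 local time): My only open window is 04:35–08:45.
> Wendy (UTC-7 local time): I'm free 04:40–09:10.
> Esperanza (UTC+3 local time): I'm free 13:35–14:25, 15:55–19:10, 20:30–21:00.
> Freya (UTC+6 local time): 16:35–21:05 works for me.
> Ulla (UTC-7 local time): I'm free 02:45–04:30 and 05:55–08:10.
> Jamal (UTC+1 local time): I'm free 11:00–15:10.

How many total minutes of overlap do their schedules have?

75

Zane in UTC: 11:35-15:45 (add 7h to convert from UTC-7).
Wendy in UTC: 11:40-16:10 (add 7h to convert from UTC-7).
Esperanza in UTC: 10:35-11:25, 12:55-16:10, 17:30-18:00 (subtract 3h to convert from UTC+3).
Freya in UTC: 10:35-15:05 (subtract 6h to convert from UTC+6).
Ulla in UTC: 09:45-11:30, 12:55-15:10 (add 7h to convert from UTC-7).
Jamal in UTC: 10:00-14:10 (subtract 1h to convert from UTC+1).
Zane ∩ Wendy: 11:40-15:45.
Zane ∩ Wendy ∩ Esperanza: 12:55-15:45.
Zane ∩ Wendy ∩ Esperanza ∩ Freya: 12:55-15:05.
Zane ∩ Wendy ∩ Esperanza ∩ Freya ∩ Ulla: 12:55-15:05.
Zane ∩ Wendy ∩ Esperanza ∩ Freya ∩ Ulla ∩ Jamal: 12:55-14:10.
So the common availability across everyone is 12:55-14:10.
That's a single block of 75 minutes.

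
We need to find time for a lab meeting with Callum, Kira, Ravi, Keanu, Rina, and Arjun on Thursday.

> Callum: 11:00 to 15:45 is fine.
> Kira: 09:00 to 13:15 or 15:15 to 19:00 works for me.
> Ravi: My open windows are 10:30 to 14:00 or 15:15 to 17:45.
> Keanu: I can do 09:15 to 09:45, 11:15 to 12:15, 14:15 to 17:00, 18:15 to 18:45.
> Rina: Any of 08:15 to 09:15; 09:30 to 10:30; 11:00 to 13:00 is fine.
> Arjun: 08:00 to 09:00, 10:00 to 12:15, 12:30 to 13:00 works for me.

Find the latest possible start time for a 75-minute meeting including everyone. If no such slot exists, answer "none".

Callum ∩ Kira: 11:00-13:15, 15:15-15:45.
Callum ∩ Kira ∩ Ravi: 11:00-13:15, 15:15-15:45.
Callum ∩ Kira ∩ Ravi ∩ Keanu: 11:15-12:15, 15:15-15:45.
Callum ∩ Kira ∩ Ravi ∩ Keanu ∩ Rina: 11:15-12:15.
Callum ∩ Kira ∩ Ravi ∩ Keanu ∩ Rina ∩ Arjun: 11:15-12:15.
So the common availability across everyone is 11:15-12:15.
No common window is at least 75 minutes long.

none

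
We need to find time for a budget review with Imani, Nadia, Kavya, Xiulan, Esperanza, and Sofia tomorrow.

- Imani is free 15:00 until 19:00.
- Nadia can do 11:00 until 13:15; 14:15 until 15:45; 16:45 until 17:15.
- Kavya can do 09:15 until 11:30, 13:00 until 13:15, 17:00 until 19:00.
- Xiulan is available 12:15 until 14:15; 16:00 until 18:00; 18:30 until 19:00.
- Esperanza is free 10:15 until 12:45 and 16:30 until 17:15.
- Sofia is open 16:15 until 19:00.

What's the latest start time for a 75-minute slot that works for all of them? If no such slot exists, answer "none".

Imani ∩ Nadia: 15:00-15:45, 16:45-17:15.
Imani ∩ Nadia ∩ Kavya: 17:00-17:15.
Imani ∩ Nadia ∩ Kavya ∩ Xiulan: 17:00-17:15.
Imani ∩ Nadia ∩ Kavya ∩ Xiulan ∩ Esperanza: 17:00-17:15.
Imani ∩ Nadia ∩ Kavya ∩ Xiulan ∩ Esperanza ∩ Sofia: 17:00-17:15.
So the common availability across everyone is 17:00-17:15.
No common window is at least 75 minutes long.

none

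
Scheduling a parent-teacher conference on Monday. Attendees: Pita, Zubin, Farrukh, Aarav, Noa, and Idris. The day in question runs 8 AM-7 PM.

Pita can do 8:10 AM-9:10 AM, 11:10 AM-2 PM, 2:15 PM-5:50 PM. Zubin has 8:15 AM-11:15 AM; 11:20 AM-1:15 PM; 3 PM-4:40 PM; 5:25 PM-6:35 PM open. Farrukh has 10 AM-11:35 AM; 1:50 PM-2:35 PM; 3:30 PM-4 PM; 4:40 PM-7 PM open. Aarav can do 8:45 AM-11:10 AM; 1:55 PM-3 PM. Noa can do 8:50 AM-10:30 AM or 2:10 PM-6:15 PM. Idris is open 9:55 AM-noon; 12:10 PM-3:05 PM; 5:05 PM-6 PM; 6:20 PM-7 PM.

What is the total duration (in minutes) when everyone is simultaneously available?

0

Pita ∩ Zubin: 08:15-09:10, 11:10-11:15, 11:20-13:15, 15:00-16:40, 17:25-17:50.
Pita ∩ Zubin ∩ Farrukh: 11:10-11:15, 11:20-11:35, 15:30-16:00, 17:25-17:50.
Pita ∩ Zubin ∩ Farrukh ∩ Aarav: ∅.
Pita ∩ Zubin ∩ Farrukh ∩ Aarav ∩ Noa: ∅.
Pita ∩ Zubin ∩ Farrukh ∩ Aarav ∩ Noa ∩ Idris: ∅.
There is no time when everyone is free.
There is no common window, so the total is 0 minutes.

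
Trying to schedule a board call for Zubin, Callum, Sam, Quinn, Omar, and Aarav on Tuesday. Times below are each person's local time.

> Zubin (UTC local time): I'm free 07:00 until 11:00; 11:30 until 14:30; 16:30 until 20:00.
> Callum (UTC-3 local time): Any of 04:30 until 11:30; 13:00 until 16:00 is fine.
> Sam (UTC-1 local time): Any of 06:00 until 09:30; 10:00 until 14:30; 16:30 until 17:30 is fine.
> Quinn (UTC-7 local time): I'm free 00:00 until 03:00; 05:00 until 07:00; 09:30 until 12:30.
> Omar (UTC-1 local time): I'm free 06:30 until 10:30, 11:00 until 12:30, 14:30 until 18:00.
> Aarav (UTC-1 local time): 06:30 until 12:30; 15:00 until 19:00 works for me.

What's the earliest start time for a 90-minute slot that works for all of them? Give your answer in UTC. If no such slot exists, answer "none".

07:30

Zubin in UTC: 07:00-11:00, 11:30-14:30, 16:30-20:00.
Callum in UTC: 07:30-14:30, 16:00-19:00 (add 3h to convert from UTC-3).
Sam in UTC: 07:00-10:30, 11:00-15:30, 17:30-18:30 (add 1h to convert from UTC-1).
Quinn in UTC: 07:00-10:00, 12:00-14:00, 16:30-19:30 (add 7h to convert from UTC-7).
Omar in UTC: 07:30-11:30, 12:00-13:30, 15:30-19:00 (add 1h to convert from UTC-1).
Aarav in UTC: 07:30-13:30, 16:00-20:00 (add 1h to convert from UTC-1).
Zubin ∩ Callum: 07:30-11:00, 11:30-14:30, 16:30-19:00.
Zubin ∩ Callum ∩ Sam: 07:30-10:30, 11:30-14:30, 17:30-18:30.
Zubin ∩ Callum ∩ Sam ∩ Quinn: 07:30-10:00, 12:00-14:00, 17:30-18:30.
Zubin ∩ Callum ∩ Sam ∩ Quinn ∩ Omar: 07:30-10:00, 12:00-13:30, 17:30-18:30.
Zubin ∩ Callum ∩ Sam ∩ Quinn ∩ Omar ∩ Aarav: 07:30-10:00, 12:00-13:30, 17:30-18:30.
So the common availability across everyone is 07:30-10:00, 12:00-13:30, 17:30-18:30.
The first common window of at least 90 minutes is 07:30-10:00, so the earliest start is 07:30.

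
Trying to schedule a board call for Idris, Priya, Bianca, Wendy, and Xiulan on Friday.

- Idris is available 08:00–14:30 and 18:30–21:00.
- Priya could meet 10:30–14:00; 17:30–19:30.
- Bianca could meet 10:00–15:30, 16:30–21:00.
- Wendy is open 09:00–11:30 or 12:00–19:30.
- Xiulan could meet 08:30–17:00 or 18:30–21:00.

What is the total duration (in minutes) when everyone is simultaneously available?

Idris ∩ Priya: 10:30-14:00, 18:30-19:30.
Idris ∩ Priya ∩ Bianca: 10:30-14:00, 18:30-19:30.
Idris ∩ Priya ∩ Bianca ∩ Wendy: 10:30-11:30, 12:00-14:00, 18:30-19:30.
Idris ∩ Priya ∩ Bianca ∩ Wendy ∩ Xiulan: 10:30-11:30, 12:00-14:00, 18:30-19:30.
Summing the common windows: 60 + 120 + 60 = 240 minutes.

240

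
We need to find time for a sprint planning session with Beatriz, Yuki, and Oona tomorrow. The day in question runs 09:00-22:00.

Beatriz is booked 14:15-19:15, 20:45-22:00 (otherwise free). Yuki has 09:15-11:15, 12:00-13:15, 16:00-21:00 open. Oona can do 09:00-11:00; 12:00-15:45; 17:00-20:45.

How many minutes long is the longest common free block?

Beatriz free: 09:00-14:15, 19:15-20:45 (invert busy blocks within the working day).
Yuki free: 09:15-11:15, 12:00-13:15, 16:00-21:00.
Oona free: 09:00-11:00, 12:00-15:45, 17:00-20:45.
Beatriz ∩ Yuki: 09:15-11:15, 12:00-13:15, 19:15-20:45.
Beatriz ∩ Yuki ∩ Oona: 09:15-11:00, 12:00-13:15, 19:15-20:45.
So the common availability across everyone is 09:15-11:00, 12:00-13:15, 19:15-20:45.
The longest is 09:15-11:00 at 105 minutes.

105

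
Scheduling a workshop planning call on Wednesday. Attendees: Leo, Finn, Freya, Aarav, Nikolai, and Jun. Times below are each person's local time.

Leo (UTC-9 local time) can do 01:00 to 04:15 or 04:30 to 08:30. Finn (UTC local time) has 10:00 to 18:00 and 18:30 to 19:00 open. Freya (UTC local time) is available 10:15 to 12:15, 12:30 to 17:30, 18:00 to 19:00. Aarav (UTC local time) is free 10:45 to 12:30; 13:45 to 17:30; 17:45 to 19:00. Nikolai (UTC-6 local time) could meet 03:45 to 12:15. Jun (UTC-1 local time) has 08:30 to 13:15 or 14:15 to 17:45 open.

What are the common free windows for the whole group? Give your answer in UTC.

10:45-12:15, 13:45-14:15, 15:15-17:30

Leo in UTC: 10:00-13:15, 13:30-17:30 (add 9h to convert from UTC-9).
Finn in UTC: 10:00-18:00, 18:30-19:00.
Freya in UTC: 10:15-12:15, 12:30-17:30, 18:00-19:00.
Aarav in UTC: 10:45-12:30, 13:45-17:30, 17:45-19:00.
Nikolai in UTC: 09:45-18:15 (add 6h to convert from UTC-6).
Jun in UTC: 09:30-14:15, 15:15-18:45 (add 1h to convert from UTC-1).
Leo ∩ Finn: 10:00-13:15, 13:30-17:30.
Leo ∩ Finn ∩ Freya: 10:15-12:15, 12:30-13:15, 13:30-17:30.
Leo ∩ Finn ∩ Freya ∩ Aarav: 10:45-12:15, 13:45-17:30.
Leo ∩ Finn ∩ Freya ∩ Aarav ∩ Nikolai: 10:45-12:15, 13:45-17:30.
Leo ∩ Finn ∩ Freya ∩ Aarav ∩ Nikolai ∩ Jun: 10:45-12:15, 13:45-14:15, 15:15-17:30.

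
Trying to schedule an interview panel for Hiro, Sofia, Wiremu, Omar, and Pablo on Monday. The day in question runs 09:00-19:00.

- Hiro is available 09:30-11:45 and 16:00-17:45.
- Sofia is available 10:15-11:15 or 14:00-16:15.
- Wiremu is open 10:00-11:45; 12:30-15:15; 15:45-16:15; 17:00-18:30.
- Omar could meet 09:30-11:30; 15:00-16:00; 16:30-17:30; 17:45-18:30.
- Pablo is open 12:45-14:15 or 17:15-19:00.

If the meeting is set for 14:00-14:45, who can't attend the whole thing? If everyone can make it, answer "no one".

Hiro, Omar, Pablo

Hiro: not fully free for 14:00-14:45. Sofia: free for 14:00-14:45. Wiremu: free for 14:00-14:45. Omar: not fully free for 14:00-14:45. Pablo: not fully free for 14:00-14:45.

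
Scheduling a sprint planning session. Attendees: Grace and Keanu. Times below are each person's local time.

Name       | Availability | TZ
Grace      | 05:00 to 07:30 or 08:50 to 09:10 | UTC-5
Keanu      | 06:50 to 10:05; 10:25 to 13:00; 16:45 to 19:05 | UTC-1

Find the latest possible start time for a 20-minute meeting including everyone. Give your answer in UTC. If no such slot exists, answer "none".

Grace in UTC: 10:00-12:30, 13:50-14:10 (add 5h to convert from UTC-5).
Keanu in UTC: 07:50-11:05, 11:25-14:00, 17:45-20:05 (add 1h to convert from UTC-1).
Grace ∩ Keanu: 10:00-11:05, 11:25-12:30, 13:50-14:00.
So the common availability across everyone is 10:00-11:05, 11:25-12:30, 13:50-14:00.
The last common window of at least 20 minutes is 11:25-12:30; a 20-minute meeting can start as late as 12:10 and still end by 12:30.

12:10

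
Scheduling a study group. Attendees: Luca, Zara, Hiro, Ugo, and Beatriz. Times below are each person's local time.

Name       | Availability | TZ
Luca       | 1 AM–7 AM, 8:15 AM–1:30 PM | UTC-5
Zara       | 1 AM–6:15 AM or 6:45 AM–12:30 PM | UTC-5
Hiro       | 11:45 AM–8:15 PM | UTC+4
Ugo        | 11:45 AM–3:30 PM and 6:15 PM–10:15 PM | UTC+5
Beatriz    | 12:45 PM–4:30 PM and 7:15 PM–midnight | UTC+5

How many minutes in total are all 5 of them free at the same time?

285

Luca in UTC: 06:00-12:00, 13:15-18:30 (add 5h to convert from UTC-5).
Zara in UTC: 06:00-11:15, 11:45-17:30 (add 5h to convert from UTC-5).
Hiro in UTC: 07:45-16:15 (subtract 4h to convert from UTC+4).
Ugo in UTC: 06:45-10:30, 13:15-17:15 (subtract 5h to convert from UTC+5).
Beatriz in UTC: 07:45-11:30, 14:15-19:00 (subtract 5h to convert from UTC+5).
Luca ∩ Zara: 06:00-11:15, 11:45-12:00, 13:15-17:30.
Luca ∩ Zara ∩ Hiro: 07:45-11:15, 11:45-12:00, 13:15-16:15.
Luca ∩ Zara ∩ Hiro ∩ Ugo: 07:45-10:30, 13:15-16:15.
Luca ∩ Zara ∩ Hiro ∩ Ugo ∩ Beatriz: 07:45-10:30, 14:15-16:15.
Summing the common windows: 165 + 120 = 285 minutes.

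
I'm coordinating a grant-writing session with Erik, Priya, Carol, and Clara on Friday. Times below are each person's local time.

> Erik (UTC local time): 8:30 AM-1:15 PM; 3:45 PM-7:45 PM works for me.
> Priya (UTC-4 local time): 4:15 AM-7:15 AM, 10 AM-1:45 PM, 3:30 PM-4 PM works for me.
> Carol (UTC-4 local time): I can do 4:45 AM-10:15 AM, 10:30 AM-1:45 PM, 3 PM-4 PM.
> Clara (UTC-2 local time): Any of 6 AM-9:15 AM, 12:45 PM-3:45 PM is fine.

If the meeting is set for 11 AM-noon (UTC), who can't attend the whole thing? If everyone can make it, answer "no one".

Erik in UTC: 08:30-13:15, 15:45-19:45.
Priya in UTC: 08:15-11:15, 14:00-17:45, 19:30-20:00 (add 4h to convert from UTC-4).
Carol in UTC: 08:45-14:15, 14:30-17:45, 19:00-20:00 (add 4h to convert from UTC-4).
Clara in UTC: 08:00-11:15, 14:45-17:45 (add 2h to convert from UTC-2).
Erik: free for 11:00-12:00. Priya: not fully free for 11:00-12:00. Carol: free for 11:00-12:00. Clara: not fully free for 11:00-12:00.

Clara, Priya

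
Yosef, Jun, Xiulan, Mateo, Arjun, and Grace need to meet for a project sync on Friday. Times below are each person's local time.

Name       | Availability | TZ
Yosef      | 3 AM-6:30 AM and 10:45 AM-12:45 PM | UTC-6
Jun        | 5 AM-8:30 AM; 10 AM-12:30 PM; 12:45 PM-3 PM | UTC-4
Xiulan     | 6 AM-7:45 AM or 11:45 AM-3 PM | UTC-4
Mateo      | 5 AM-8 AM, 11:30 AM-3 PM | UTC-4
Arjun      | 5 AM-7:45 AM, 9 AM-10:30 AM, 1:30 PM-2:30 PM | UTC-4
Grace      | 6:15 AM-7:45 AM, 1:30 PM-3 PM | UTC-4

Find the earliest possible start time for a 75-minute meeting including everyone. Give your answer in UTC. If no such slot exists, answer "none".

10:15

Yosef in UTC: 09:00-12:30, 16:45-18:45 (add 6h to convert from UTC-6).
Jun in UTC: 09:00-12:30, 14:00-16:30, 16:45-19:00 (add 4h to convert from UTC-4).
Xiulan in UTC: 10:00-11:45, 15:45-19:00 (add 4h to convert from UTC-4).
Mateo in UTC: 09:00-12:00, 15:30-19:00 (add 4h to convert from UTC-4).
Arjun in UTC: 09:00-11:45, 13:00-14:30, 17:30-18:30 (add 4h to convert from UTC-4).
Grace in UTC: 10:15-11:45, 17:30-19:00 (add 4h to convert from UTC-4).
Yosef ∩ Jun: 09:00-12:30, 16:45-18:45.
Yosef ∩ Jun ∩ Xiulan: 10:00-11:45, 16:45-18:45.
Yosef ∩ Jun ∩ Xiulan ∩ Mateo: 10:00-11:45, 16:45-18:45.
Yosef ∩ Jun ∩ Xiulan ∩ Mateo ∩ Arjun: 10:00-11:45, 17:30-18:30.
Yosef ∩ Jun ∩ Xiulan ∩ Mateo ∩ Arjun ∩ Grace: 10:15-11:45, 17:30-18:30.
So the common availability across everyone is 10:15-11:45, 17:30-18:30.
The first common window of at least 75 minutes is 10:15-11:45, so the earliest start is 10:15.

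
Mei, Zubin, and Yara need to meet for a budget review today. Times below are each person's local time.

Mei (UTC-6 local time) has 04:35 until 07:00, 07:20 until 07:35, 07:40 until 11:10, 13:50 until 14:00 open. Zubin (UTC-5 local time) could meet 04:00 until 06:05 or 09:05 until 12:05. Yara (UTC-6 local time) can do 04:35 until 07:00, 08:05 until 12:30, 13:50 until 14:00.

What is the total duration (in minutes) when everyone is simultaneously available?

Mei in UTC: 10:35-13:00, 13:20-13:35, 13:40-17:10, 19:50-20:00 (add 6h to convert from UTC-6).
Zubin in UTC: 09:00-11:05, 14:05-17:05 (add 5h to convert from UTC-5).
Yara in UTC: 10:35-13:00, 14:05-18:30, 19:50-20:00 (add 6h to convert from UTC-6).
Mei ∩ Zubin: 10:35-11:05, 14:05-17:05.
Mei ∩ Zubin ∩ Yara: 10:35-11:05, 14:05-17:05.
Summing the common windows: 30 + 180 = 210 minutes.

210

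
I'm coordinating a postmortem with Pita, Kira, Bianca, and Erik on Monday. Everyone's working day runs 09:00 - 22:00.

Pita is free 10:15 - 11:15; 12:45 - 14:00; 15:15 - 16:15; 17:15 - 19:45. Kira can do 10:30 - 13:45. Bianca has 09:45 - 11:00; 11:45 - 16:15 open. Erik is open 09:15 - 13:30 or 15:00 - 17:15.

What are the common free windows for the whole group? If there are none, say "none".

Pita ∩ Kira: 10:30-11:15, 12:45-13:45.
Pita ∩ Kira ∩ Bianca: 10:30-11:00, 12:45-13:45.
Pita ∩ Kira ∩ Bianca ∩ Erik: 10:30-11:00, 12:45-13:30.

10:30-11:00, 12:45-13:30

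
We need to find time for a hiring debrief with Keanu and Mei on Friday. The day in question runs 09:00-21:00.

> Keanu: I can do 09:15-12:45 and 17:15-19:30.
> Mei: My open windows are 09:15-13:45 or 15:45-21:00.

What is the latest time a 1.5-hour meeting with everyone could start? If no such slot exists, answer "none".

Keanu ∩ Mei: 09:15-12:45, 17:15-19:30.
So the common availability across everyone is 09:15-12:45, 17:15-19:30.
The last common window of at least 90 minutes is 17:15-19:30; a 90-minute meeting can start as late as 18:00 and still end by 19:30.

18:00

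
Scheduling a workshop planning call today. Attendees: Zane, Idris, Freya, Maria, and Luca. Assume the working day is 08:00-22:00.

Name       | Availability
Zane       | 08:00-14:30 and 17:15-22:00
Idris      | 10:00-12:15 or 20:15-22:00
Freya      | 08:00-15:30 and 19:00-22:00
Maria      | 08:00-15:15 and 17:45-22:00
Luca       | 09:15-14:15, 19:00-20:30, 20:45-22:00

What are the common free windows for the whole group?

10:00-12:15, 20:15-20:30, 20:45-22:00

Zane ∩ Idris: 10:00-12:15, 20:15-22:00.
Zane ∩ Idris ∩ Freya: 10:00-12:15, 20:15-22:00.
Zane ∩ Idris ∩ Freya ∩ Maria: 10:00-12:15, 20:15-22:00.
Zane ∩ Idris ∩ Freya ∩ Maria ∩ Luca: 10:00-12:15, 20:15-20:30, 20:45-22:00.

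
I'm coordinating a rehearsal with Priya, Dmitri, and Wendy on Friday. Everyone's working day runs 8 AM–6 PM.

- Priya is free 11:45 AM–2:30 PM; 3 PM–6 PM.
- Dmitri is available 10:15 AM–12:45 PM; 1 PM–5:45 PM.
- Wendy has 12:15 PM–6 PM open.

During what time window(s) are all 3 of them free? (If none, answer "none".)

Priya ∩ Dmitri: 11:45-12:45, 13:00-14:30, 15:00-17:45.
Priya ∩ Dmitri ∩ Wendy: 12:15-12:45, 13:00-14:30, 15:00-17:45.

12:15-12:45, 13:00-14:30, 15:00-17:45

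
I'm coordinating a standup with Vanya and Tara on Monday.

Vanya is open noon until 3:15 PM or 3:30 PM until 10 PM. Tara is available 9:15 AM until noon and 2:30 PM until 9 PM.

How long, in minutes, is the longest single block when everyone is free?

Vanya ∩ Tara: 14:30-15:15, 15:30-21:00.
So the common availability across everyone is 14:30-15:15, 15:30-21:00.
The longest is 15:30-21:00 at 330 minutes.

330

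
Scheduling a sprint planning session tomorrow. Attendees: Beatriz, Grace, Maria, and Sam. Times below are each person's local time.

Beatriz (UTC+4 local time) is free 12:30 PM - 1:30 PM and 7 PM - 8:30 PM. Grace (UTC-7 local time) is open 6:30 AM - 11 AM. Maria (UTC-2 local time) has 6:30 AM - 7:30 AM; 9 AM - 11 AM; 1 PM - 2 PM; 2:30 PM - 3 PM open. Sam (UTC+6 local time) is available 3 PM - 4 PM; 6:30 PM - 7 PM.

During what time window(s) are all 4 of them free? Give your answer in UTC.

Beatriz in UTC: 08:30-09:30, 15:00-16:30 (subtract 4h to convert from UTC+4).
Grace in UTC: 13:30-18:00 (add 7h to convert from UTC-7).
Maria in UTC: 08:30-09:30, 11:00-13:00, 15:00-16:00, 16:30-17:00 (add 2h to convert from UTC-2).
Sam in UTC: 09:00-10:00, 12:30-13:00 (subtract 6h to convert from UTC+6).
Beatriz ∩ Grace: 15:00-16:30.
Beatriz ∩ Grace ∩ Maria: 15:00-16:00.
Beatriz ∩ Grace ∩ Maria ∩ Sam: ∅.
There is no time when everyone is free.

none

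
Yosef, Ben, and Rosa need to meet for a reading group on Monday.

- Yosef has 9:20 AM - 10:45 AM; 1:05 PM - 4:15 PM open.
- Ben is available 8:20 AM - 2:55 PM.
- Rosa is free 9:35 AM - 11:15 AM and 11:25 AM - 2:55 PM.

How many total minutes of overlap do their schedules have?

180

Yosef ∩ Ben: 09:20-10:45, 13:05-14:55.
Yosef ∩ Ben ∩ Rosa: 09:35-10:45, 13:05-14:55.
So the common availability across everyone is 09:35-10:45, 13:05-14:55.
Summing the common windows: 70 + 110 = 180 minutes.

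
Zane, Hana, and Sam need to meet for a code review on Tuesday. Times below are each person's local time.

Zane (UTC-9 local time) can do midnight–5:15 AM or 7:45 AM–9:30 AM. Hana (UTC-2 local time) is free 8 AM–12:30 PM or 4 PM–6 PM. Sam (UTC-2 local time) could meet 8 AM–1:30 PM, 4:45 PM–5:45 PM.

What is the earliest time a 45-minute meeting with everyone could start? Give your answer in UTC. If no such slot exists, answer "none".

10:00

Zane in UTC: 09:00-14:15, 16:45-18:30 (add 9h to convert from UTC-9).
Hana in UTC: 10:00-14:30, 18:00-20:00 (add 2h to convert from UTC-2).
Sam in UTC: 10:00-15:30, 18:45-19:45 (add 2h to convert from UTC-2).
Zane ∩ Hana: 10:00-14:15, 18:00-18:30.
Zane ∩ Hana ∩ Sam: 10:00-14:15.
The first common window of at least 45 minutes is 10:00-14:15, so the earliest start is 10:00.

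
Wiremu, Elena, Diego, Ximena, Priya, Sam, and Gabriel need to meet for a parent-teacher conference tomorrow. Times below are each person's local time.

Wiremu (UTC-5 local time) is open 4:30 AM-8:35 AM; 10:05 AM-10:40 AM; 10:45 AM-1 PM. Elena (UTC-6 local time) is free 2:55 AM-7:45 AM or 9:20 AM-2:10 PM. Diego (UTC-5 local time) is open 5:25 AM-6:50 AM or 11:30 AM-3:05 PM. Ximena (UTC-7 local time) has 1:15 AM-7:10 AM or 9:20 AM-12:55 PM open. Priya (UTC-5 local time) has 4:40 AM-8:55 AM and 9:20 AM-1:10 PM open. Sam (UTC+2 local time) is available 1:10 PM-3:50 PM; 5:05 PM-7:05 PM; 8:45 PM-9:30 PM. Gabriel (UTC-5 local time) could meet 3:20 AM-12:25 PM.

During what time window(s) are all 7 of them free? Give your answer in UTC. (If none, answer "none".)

11:10-11:50, 16:30-17:05

Wiremu in UTC: 09:30-13:35, 15:05-15:40, 15:45-18:00 (add 5h to convert from UTC-5).
Elena in UTC: 08:55-13:45, 15:20-20:10 (add 6h to convert from UTC-6).
Diego in UTC: 10:25-11:50, 16:30-20:05 (add 5h to convert from UTC-5).
Ximena in UTC: 08:15-14:10, 16:20-19:55 (add 7h to convert from UTC-7).
Priya in UTC: 09:40-13:55, 14:20-18:10 (add 5h to convert from UTC-5).
Sam in UTC: 11:10-13:50, 15:05-17:05, 18:45-19:30 (subtract 2h to convert from UTC+2).
Gabriel in UTC: 08:20-17:25 (add 5h to convert from UTC-5).
Wiremu ∩ Elena: 09:30-13:35, 15:20-15:40, 15:45-18:00.
Wiremu ∩ Elena ∩ Diego: 10:25-11:50, 16:30-18:00.
Wiremu ∩ Elena ∩ Diego ∩ Ximena: 10:25-11:50, 16:30-18:00.
Wiremu ∩ Elena ∩ Diego ∩ Ximena ∩ Priya: 10:25-11:50, 16:30-18:00.
Wiremu ∩ Elena ∩ Diego ∩ Ximena ∩ Priya ∩ Sam: 11:10-11:50, 16:30-17:05.
Wiremu ∩ Elena ∩ Diego ∩ Ximena ∩ Priya ∩ Sam ∩ Gabriel: 11:10-11:50, 16:30-17:05.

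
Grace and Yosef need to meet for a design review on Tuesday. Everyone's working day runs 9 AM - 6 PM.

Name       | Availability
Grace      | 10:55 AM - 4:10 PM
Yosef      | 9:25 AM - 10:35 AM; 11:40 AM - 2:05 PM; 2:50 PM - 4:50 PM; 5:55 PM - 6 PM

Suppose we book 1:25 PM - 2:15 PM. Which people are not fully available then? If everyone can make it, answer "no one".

Grace: free for 13:25-14:15. Yosef: not fully free for 13:25-14:15.

Yosef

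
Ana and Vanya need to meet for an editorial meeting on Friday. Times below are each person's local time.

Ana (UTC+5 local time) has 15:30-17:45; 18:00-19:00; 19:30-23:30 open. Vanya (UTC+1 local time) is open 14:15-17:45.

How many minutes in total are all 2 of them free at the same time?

180

Ana in UTC: 10:30-12:45, 13:00-14:00, 14:30-18:30 (subtract 5h to convert from UTC+5).
Vanya in UTC: 13:15-16:45 (subtract 1h to convert from UTC+1).
Ana ∩ Vanya: 13:15-14:00, 14:30-16:45.
So the common availability across everyone is 13:15-14:00, 14:30-16:45.
Summing the common windows: 45 + 135 = 180 minutes.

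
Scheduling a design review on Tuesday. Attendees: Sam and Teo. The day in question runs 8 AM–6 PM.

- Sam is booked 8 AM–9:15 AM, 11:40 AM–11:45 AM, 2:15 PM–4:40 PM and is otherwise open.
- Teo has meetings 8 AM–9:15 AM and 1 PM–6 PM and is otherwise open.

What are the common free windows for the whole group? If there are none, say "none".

Sam free: 09:15-11:40, 11:45-14:15, 16:40-18:00 (invert busy blocks within the working day).
Teo free: 09:15-13:00 (invert busy blocks within the working day).
Sam ∩ Teo: 09:15-11:40, 11:45-13:00.

09:15-11:40, 11:45-13:00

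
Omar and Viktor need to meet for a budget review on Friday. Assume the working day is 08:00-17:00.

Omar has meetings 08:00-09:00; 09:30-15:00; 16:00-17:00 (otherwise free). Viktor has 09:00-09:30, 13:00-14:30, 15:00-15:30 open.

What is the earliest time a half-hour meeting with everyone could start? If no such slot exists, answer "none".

Omar free: 09:00-09:30, 15:00-16:00 (invert busy blocks within the working day).
Viktor free: 09:00-09:30, 13:00-14:30, 15:00-15:30.
Omar ∩ Viktor: 09:00-09:30, 15:00-15:30.
The first common window of at least 30 minutes is 09:00-09:30, so the earliest start is 09:00.

09:00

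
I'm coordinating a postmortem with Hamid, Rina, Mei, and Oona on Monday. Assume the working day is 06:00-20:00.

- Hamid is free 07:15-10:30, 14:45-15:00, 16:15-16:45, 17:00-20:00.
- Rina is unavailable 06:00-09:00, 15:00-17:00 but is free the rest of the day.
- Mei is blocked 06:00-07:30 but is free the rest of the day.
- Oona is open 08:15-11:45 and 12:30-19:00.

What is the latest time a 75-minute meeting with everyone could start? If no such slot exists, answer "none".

17:45

Hamid free: 07:15-10:30, 14:45-15:00, 16:15-16:45, 17:00-20:00.
Rina free: 09:00-15:00, 17:00-20:00 (invert busy blocks within the working day).
Mei free: 07:30-20:00 (invert busy blocks within the working day).
Oona free: 08:15-11:45, 12:30-19:00.
Hamid ∩ Rina: 09:00-10:30, 14:45-15:00, 17:00-20:00.
Hamid ∩ Rina ∩ Mei: 09:00-10:30, 14:45-15:00, 17:00-20:00.
Hamid ∩ Rina ∩ Mei ∩ Oona: 09:00-10:30, 14:45-15:00, 17:00-19:00.
Those are the intersection windows.
The last common window of at least 75 minutes is 17:00-19:00; a 75-minute meeting can start as late as 17:45 and still end by 19:00.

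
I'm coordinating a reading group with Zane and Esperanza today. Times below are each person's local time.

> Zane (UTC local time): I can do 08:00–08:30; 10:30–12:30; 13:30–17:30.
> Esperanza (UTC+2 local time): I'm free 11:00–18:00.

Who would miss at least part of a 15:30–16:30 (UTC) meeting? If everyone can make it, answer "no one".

Esperanza

Zane in UTC: 08:00-08:30, 10:30-12:30, 13:30-17:30.
Esperanza in UTC: 09:00-16:00 (subtract 2h to convert from UTC+2).
Zane: free for 15:30-16:30. Esperanza: not fully free for 15:30-16:30.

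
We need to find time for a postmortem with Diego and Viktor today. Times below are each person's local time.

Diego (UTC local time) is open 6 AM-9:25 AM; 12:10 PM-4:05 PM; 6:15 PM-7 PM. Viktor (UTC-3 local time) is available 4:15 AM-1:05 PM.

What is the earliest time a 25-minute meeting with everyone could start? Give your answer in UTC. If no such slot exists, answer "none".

Diego in UTC: 06:00-09:25, 12:10-16:05, 18:15-19:00.
Viktor in UTC: 07:15-16:05 (add 3h to convert from UTC-3).
Diego ∩ Viktor: 07:15-09:25, 12:10-16:05.
The first common window of at least 25 minutes is 07:15-09:25, so the earliest start is 07:15.

07:15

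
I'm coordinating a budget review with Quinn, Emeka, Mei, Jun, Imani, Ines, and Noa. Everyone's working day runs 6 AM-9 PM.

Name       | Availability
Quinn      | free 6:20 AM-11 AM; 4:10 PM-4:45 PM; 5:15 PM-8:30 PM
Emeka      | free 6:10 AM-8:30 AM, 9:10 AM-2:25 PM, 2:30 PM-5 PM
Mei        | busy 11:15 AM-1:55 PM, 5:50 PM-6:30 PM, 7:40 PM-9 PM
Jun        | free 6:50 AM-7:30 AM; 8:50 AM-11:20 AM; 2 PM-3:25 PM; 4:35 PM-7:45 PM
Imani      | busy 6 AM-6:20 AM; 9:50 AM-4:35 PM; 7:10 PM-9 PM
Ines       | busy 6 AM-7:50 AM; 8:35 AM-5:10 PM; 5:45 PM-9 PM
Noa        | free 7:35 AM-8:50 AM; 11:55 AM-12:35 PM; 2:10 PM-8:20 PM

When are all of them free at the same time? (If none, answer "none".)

Quinn free: 06:20-11:00, 16:10-16:45, 17:15-20:30.
Emeka free: 06:10-08:30, 09:10-14:25, 14:30-17:00.
Mei free: 06:00-11:15, 13:55-17:50, 18:30-19:40 (invert busy blocks within the working day).
Jun free: 06:50-07:30, 08:50-11:20, 14:00-15:25, 16:35-19:45.
Imani free: 06:20-09:50, 16:35-19:10 (invert busy blocks within the working day).
Ines free: 07:50-08:35, 17:10-17:45 (invert busy blocks within the working day).
Noa free: 07:35-08:50, 11:55-12:35, 14:10-20:20.
Quinn ∩ Emeka: 06:20-08:30, 09:10-11:00, 16:10-16:45.
Quinn ∩ Emeka ∩ Mei: 06:20-08:30, 09:10-11:00, 16:10-16:45.
Quinn ∩ Emeka ∩ Mei ∩ Jun: 06:50-07:30, 09:10-11:00, 16:35-16:45.
Quinn ∩ Emeka ∩ Mei ∩ Jun ∩ Imani: 06:50-07:30, 09:10-09:50, 16:35-16:45.
Quinn ∩ Emeka ∩ Mei ∩ Jun ∩ Imani ∩ Ines: ∅.
Quinn ∩ Emeka ∩ Mei ∩ Jun ∩ Imani ∩ Ines ∩ Noa: ∅.
There is no time when everyone is free.

none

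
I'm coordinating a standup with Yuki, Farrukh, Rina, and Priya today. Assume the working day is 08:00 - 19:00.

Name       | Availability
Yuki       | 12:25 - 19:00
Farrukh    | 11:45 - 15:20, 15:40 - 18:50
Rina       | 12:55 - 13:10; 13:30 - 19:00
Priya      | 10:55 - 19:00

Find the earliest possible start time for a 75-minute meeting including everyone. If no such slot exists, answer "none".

13:30

Yuki ∩ Farrukh: 12:25-15:20, 15:40-18:50.
Yuki ∩ Farrukh ∩ Rina: 12:55-13:10, 13:30-15:20, 15:40-18:50.
Yuki ∩ Farrukh ∩ Rina ∩ Priya: 12:55-13:10, 13:30-15:20, 15:40-18:50.
The first common window of at least 75 minutes is 13:30-15:20, so the earliest start is 13:30.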